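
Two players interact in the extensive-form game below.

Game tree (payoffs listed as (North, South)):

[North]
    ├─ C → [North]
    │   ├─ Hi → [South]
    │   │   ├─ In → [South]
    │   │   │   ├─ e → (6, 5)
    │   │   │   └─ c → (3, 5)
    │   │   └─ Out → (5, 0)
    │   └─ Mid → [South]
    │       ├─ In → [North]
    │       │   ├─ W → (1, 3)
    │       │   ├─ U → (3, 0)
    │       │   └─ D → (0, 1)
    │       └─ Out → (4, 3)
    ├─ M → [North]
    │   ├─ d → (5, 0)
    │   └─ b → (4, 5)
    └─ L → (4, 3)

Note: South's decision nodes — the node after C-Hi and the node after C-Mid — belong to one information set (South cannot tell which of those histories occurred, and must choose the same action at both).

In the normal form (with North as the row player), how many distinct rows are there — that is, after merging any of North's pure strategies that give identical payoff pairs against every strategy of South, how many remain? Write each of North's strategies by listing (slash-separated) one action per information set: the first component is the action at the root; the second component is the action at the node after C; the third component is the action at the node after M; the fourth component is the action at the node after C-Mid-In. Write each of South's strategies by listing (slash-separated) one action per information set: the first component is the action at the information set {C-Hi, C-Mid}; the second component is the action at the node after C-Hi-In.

North has 36 pure strategies: C/Hi/d/W, C/Hi/d/U, C/Hi/d/D, C/Hi/b/W, C/Hi/b/U, C/Hi/b/D, C/Mid/d/W, C/Mid/d/U, C/Mid/d/D, C/Mid/b/W, C/Mid/b/U, C/Mid/b/D, M/Hi/d/W, M/Hi/d/U, M/Hi/d/D, M/Hi/b/W, M/Hi/b/U, M/Hi/b/D, M/Mid/d/W, M/Mid/d/U, M/Mid/d/D, M/Mid/b/W, M/Mid/b/U, M/Mid/b/D, L/Hi/d/W, L/Hi/d/U, L/Hi/d/D, L/Hi/b/W, L/Hi/b/U, L/Hi/b/D, L/Mid/d/W, L/Mid/d/U, L/Mid/d/D, L/Mid/b/W, L/Mid/b/U, L/Mid/b/D. Columns: In/e, In/c, Out/e, Out/c.
{C/Hi/d/W, C/Hi/d/U, C/Hi/d/D, C/Hi/b/W, C/Hi/b/U, C/Hi/b/D} → row (6,5) (3,5) (5,0) (5,0)
{C/Mid/d/W, C/Mid/b/W} → row (1,3) (1,3) (4,3) (4,3)
{C/Mid/d/U, C/Mid/b/U} → row (3,0) (3,0) (4,3) (4,3)
{C/Mid/d/D, C/Mid/b/D} → row (0,1) (0,1) (4,3) (4,3)
{M/Hi/d/W, M/Hi/d/U, M/Hi/d/D, M/Mid/d/W, M/Mid/d/U, M/Mid/d/D} → row (5,0) (5,0) (5,0) (5,0)
{M/Hi/b/W, M/Hi/b/U, M/Hi/b/D, M/Mid/b/W, M/Mid/b/U, M/Mid/b/D} → row (4,5) (4,5) (4,5) (4,5)
{L/Hi/d/W, L/Hi/d/U, L/Hi/d/D, L/Hi/b/W, L/Hi/b/U, L/Hi/b/D, L/Mid/d/W, L/Mid/d/U, L/Mid/d/D, L/Mid/b/W, L/Mid/b/U, L/Mid/b/D} → row (4,3) (4,3) (4,3) (4,3)
That's 7 distinct rows out of 36 strategies.

7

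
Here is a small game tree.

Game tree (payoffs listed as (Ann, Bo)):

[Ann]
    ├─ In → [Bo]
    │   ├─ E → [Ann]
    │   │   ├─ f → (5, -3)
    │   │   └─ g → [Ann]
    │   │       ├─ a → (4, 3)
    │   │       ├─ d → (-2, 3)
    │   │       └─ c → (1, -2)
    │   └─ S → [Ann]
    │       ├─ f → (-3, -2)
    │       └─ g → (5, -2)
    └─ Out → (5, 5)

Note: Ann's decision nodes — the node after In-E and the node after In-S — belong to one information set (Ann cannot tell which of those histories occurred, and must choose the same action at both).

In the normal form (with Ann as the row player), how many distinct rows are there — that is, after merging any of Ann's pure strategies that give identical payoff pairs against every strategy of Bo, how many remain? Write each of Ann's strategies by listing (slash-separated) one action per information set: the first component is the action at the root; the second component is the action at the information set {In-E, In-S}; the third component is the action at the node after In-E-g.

Ann has 12 pure strategies: In/f/a, In/f/d, In/f/c, In/g/a, In/g/d, In/g/c, Out/f/a, Out/f/d, Out/f/c, Out/g/a, Out/g/d, Out/g/c. Columns: E, S.
{In/f/a, In/f/d, In/f/c} → row (5,-3) (-3,-2)
{In/g/a} → row (4,3) (5,-2)
{In/g/d} → row (-2,3) (5,-2)
{In/g/c} → row (1,-2) (5,-2)
{Out/f/a, Out/f/d, Out/f/c, Out/g/a, Out/g/d, Out/g/c} → row (5,5) (5,5)
That's 5 distinct rows out of 12 strategies.

5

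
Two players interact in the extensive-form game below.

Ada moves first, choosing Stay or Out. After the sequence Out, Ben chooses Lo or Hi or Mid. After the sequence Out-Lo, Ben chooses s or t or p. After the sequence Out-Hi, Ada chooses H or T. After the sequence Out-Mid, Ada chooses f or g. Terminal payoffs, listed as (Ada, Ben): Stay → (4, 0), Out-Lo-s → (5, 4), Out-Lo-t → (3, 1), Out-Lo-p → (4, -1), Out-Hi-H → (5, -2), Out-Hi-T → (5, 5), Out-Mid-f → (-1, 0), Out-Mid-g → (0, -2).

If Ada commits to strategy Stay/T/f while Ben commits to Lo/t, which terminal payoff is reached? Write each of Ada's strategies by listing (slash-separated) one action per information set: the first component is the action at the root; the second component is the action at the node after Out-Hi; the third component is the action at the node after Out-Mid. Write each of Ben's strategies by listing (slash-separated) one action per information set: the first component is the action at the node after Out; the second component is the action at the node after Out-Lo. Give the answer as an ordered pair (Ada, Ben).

(4, 0)

Trace the play path from the root:
  Ada plays Stay
→ terminal payoff (4, 0).
(Ada's choice at the node after Out-Hi is never reached on this path, so it doesn't affect the outcome.)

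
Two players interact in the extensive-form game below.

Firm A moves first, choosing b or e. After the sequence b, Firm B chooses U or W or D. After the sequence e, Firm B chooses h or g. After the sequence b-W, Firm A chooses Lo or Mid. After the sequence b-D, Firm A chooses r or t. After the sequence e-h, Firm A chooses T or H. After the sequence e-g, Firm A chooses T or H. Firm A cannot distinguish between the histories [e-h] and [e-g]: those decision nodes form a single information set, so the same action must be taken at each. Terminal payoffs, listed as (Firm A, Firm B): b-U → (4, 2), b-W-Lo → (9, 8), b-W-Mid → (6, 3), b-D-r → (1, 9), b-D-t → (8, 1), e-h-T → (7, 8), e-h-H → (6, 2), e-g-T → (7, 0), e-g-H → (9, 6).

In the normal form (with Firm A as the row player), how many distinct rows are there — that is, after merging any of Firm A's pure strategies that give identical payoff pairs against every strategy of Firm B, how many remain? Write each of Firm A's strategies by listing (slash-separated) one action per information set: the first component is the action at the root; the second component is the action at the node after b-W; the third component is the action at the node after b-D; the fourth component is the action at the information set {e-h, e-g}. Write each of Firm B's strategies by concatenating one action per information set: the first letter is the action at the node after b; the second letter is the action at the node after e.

Firm A has 16 pure strategies: b/Lo/r/T, b/Lo/r/H, b/Lo/t/T, b/Lo/t/H, b/Mid/r/T, b/Mid/r/H, b/Mid/t/T, b/Mid/t/H, e/Lo/r/T, e/Lo/r/H, e/Lo/t/T, e/Lo/t/H, e/Mid/r/T, e/Mid/r/H, e/Mid/t/T, e/Mid/t/H. Columns: Uh, Ug, Wh, Wg, Dh, Dg.
{b/Lo/r/T, b/Lo/r/H} → row (4,2) (4,2) (9,8) (9,8) (1,9) (1,9)
{b/Lo/t/T, b/Lo/t/H} → row (4,2) (4,2) (9,8) (9,8) (8,1) (8,1)
{b/Mid/r/T, b/Mid/r/H} → row (4,2) (4,2) (6,3) (6,3) (1,9) (1,9)
{b/Mid/t/T, b/Mid/t/H} → row (4,2) (4,2) (6,3) (6,3) (8,1) (8,1)
{e/Lo/r/T, e/Lo/t/T, e/Mid/r/T, e/Mid/t/T} → row (7,8) (7,0) (7,8) (7,0) (7,8) (7,0)
{e/Lo/r/H, e/Lo/t/H, e/Mid/r/H, e/Mid/t/H} → row (6,2) (9,6) (6,2) (9,6) (6,2) (9,6)
That's 6 distinct rows out of 16 strategies.

6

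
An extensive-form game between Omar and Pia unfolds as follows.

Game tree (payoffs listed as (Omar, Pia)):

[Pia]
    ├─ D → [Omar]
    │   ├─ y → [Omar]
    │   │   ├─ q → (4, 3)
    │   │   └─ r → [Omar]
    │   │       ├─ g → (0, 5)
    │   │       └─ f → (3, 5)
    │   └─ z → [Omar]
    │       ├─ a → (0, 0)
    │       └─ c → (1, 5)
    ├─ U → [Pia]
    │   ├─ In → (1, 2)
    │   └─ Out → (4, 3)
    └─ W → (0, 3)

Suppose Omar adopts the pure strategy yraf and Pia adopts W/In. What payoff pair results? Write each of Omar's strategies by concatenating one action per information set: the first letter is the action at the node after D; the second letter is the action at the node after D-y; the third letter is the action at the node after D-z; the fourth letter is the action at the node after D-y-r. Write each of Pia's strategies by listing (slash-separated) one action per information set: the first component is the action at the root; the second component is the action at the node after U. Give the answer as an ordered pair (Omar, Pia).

(0, 3)

Trace the play path from the root:
  Pia plays W
→ terminal payoff (0, 3).
(Omar's choice at the node after D is never reached on this path, so it doesn't affect the outcome.)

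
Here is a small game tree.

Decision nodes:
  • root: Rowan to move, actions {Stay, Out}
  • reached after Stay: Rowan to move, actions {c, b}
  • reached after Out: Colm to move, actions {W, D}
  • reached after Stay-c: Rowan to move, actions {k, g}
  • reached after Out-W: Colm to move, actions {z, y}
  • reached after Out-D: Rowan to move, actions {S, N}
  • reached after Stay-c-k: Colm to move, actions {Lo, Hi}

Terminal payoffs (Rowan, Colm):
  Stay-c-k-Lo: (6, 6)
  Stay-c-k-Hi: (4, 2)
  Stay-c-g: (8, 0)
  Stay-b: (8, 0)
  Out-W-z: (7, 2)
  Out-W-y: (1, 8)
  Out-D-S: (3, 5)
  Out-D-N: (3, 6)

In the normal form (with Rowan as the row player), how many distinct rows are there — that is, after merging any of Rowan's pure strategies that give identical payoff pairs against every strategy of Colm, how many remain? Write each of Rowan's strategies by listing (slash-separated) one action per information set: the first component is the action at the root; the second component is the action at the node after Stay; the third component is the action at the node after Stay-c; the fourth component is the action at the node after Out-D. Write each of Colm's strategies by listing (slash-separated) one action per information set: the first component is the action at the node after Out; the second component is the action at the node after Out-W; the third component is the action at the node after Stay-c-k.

4

Rowan has 16 pure strategies: Stay/c/k/S, Stay/c/k/N, Stay/c/g/S, Stay/c/g/N, Stay/b/k/S, Stay/b/k/N, Stay/b/g/S, Stay/b/g/N, Out/c/k/S, Out/c/k/N, Out/c/g/S, Out/c/g/N, Out/b/k/S, Out/b/k/N, Out/b/g/S, Out/b/g/N. Columns: W/z/Lo, W/z/Hi, W/y/Lo, W/y/Hi, D/z/Lo, D/z/Hi, D/y/Lo, D/y/Hi.
{Stay/c/k/S, Stay/c/k/N} → row (6,6) (4,2) (6,6) (4,2) (6,6) (4,2) (6,6) (4,2)
{Stay/c/g/S, Stay/c/g/N, Stay/b/k/S, Stay/b/k/N, Stay/b/g/S, Stay/b/g/N} → row (8,0) (8,0) (8,0) (8,0) (8,0) (8,0) (8,0) (8,0)
{Out/c/k/S, Out/c/g/S, Out/b/k/S, Out/b/g/S} → row (7,2) (7,2) (1,8) (1,8) (3,5) (3,5) (3,5) (3,5)
{Out/c/k/N, Out/c/g/N, Out/b/k/N, Out/b/g/N} → row (7,2) (7,2) (1,8) (1,8) (3,6) (3,6) (3,6) (3,6)
That's 4 distinct rows out of 16 strategies.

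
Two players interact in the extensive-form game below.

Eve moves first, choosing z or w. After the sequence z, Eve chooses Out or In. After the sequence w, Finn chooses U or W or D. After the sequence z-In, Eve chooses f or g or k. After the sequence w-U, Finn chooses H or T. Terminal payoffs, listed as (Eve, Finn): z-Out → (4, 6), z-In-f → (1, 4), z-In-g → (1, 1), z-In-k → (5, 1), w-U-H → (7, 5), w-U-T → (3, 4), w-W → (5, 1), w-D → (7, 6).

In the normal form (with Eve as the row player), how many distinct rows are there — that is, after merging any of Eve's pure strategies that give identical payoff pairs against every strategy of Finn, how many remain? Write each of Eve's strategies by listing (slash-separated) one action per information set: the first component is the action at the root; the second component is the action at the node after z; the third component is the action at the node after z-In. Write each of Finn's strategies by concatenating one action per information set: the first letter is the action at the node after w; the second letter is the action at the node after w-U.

Eve has 12 pure strategies: z/Out/f, z/Out/g, z/Out/k, z/In/f, z/In/g, z/In/k, w/Out/f, w/Out/g, w/Out/k, w/In/f, w/In/g, w/In/k. Columns: UH, UT, WH, WT, DH, DT.
{z/Out/f, z/Out/g, z/Out/k} → row (4,6) (4,6) (4,6) (4,6) (4,6) (4,6)
{z/In/f} → row (1,4) (1,4) (1,4) (1,4) (1,4) (1,4)
{z/In/g} → row (1,1) (1,1) (1,1) (1,1) (1,1) (1,1)
{z/In/k} → row (5,1) (5,1) (5,1) (5,1) (5,1) (5,1)
{w/Out/f, w/Out/g, w/Out/k, w/In/f, w/In/g, w/In/k} → row (7,5) (3,4) (5,1) (5,1) (7,6) (7,6)
That's 5 distinct rows out of 12 strategies.

5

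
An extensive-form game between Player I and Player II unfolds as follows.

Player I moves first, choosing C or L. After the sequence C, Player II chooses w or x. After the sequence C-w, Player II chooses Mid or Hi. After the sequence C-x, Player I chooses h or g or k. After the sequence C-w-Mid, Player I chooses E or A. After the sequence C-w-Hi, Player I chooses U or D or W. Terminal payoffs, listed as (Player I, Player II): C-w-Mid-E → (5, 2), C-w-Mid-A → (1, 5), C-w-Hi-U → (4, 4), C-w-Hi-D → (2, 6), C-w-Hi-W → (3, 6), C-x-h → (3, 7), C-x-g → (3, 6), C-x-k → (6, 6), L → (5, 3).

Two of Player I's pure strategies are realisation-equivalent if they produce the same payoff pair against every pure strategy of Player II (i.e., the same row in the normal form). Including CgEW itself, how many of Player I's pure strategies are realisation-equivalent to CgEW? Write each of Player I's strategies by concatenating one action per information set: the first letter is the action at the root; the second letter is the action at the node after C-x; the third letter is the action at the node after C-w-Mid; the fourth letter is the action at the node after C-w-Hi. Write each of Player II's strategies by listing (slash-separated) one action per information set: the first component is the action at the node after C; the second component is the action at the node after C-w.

Row for CgEW (columns w/Mid, w/Hi, x/Mid, x/Hi): (5,2) (3,6) (3,6) (3,6).
Every one of Player I's information sets is on the play path for some reply by Player II when Player I follows CgEW.
Changing the action at any of them therefore changes at least one column, so only CgEW itself gives this row.

1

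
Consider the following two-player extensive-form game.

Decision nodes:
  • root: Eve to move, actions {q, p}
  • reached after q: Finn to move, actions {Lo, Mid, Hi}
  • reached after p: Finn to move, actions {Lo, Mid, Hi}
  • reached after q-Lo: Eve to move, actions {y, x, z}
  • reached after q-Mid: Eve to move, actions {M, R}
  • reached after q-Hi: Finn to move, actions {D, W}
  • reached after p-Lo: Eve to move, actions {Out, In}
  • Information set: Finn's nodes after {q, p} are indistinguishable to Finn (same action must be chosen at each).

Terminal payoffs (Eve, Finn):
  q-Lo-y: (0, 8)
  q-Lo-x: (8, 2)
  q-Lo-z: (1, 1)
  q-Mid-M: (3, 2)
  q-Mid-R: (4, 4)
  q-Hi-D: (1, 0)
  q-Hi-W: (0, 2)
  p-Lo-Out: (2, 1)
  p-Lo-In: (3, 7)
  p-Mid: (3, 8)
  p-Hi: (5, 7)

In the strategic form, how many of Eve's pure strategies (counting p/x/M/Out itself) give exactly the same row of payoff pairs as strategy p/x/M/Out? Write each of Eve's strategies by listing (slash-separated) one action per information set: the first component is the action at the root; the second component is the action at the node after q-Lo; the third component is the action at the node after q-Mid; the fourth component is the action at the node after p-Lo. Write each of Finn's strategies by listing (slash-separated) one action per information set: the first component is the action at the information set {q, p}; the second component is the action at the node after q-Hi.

6

Row for p/x/M/Out (columns Lo/D, Lo/W, Mid/D, Mid/W, Hi/D, Hi/W): (2,1) (2,1) (3,8) (3,8) (5,7) (5,7).
Under p/x/M/Out, Eve's choice at the node after q-Lo and at the node after q-Mid can never be reached regardless of what Finn does, so varying those choices leaves every outcome unchanged.
Holding the reachable choices fixed and varying the unreachable ones freely already gives 3 × 2 = 6 equivalent strategies.
No other strategy reproduces this row, so those 6 are the full class: p/y/M/Out, p/y/R/Out, p/x/M/Out, p/x/R/Out, p/z/M/Out, p/z/R/Out.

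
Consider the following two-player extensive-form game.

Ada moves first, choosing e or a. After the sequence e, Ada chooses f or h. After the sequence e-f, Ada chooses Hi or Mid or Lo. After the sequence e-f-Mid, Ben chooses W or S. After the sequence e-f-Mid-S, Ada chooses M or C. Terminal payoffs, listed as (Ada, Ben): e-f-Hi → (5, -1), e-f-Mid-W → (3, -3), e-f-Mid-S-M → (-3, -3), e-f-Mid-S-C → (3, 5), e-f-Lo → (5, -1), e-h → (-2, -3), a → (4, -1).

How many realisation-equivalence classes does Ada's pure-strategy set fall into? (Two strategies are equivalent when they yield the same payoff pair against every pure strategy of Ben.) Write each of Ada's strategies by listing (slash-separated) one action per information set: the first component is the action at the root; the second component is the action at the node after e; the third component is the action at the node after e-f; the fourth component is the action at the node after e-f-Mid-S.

Ada has 24 pure strategies: e/f/Hi/M, e/f/Hi/C, e/f/Mid/M, e/f/Mid/C, e/f/Lo/M, e/f/Lo/C, e/h/Hi/M, e/h/Hi/C, e/h/Mid/M, e/h/Mid/C, e/h/Lo/M, e/h/Lo/C, a/f/Hi/M, a/f/Hi/C, a/f/Mid/M, a/f/Mid/C, a/f/Lo/M, a/f/Lo/C, a/h/Hi/M, a/h/Hi/C, a/h/Mid/M, a/h/Mid/C, a/h/Lo/M, a/h/Lo/C. Columns: W, S.
{e/f/Hi/M, e/f/Hi/C, e/f/Lo/M, e/f/Lo/C} → row (5,-1) (5,-1)
{e/f/Mid/M} → row (3,-3) (-3,-3)
{e/f/Mid/C} → row (3,-3) (3,5)
{e/h/Hi/M, e/h/Hi/C, e/h/Mid/M, e/h/Mid/C, e/h/Lo/M, e/h/Lo/C} → row (-2,-3) (-2,-3)
{a/f/Hi/M, a/f/Hi/C, a/f/Mid/M, a/f/Mid/C, a/f/Lo/M, a/f/Lo/C, a/h/Hi/M, a/h/Hi/C, a/h/Mid/M, a/h/Mid/C, a/h/Lo/M, a/h/Lo/C} → row (4,-1) (4,-1)
That's 5 distinct rows out of 24 strategies.

5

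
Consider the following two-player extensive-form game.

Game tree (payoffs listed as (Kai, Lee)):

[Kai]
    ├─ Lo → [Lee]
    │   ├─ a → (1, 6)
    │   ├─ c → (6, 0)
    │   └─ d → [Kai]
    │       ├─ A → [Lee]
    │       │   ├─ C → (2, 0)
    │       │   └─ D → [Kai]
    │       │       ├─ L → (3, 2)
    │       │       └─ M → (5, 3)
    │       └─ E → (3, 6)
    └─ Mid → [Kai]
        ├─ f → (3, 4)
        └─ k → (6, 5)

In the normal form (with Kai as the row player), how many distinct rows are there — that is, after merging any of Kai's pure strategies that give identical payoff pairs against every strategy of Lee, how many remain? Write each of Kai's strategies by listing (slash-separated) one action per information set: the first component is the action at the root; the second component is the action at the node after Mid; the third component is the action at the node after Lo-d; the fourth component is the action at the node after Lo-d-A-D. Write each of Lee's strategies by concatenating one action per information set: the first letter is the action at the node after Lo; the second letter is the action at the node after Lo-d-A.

Kai has 16 pure strategies: Lo/f/A/L, Lo/f/A/M, Lo/f/E/L, Lo/f/E/M, Lo/k/A/L, Lo/k/A/M, Lo/k/E/L, Lo/k/E/M, Mid/f/A/L, Mid/f/A/M, Mid/f/E/L, Mid/f/E/M, Mid/k/A/L, Mid/k/A/M, Mid/k/E/L, Mid/k/E/M. Columns: aC, aD, cC, cD, dC, dD.
{Lo/f/A/L, Lo/k/A/L} → row (1,6) (1,6) (6,0) (6,0) (2,0) (3,2)
{Lo/f/A/M, Lo/k/A/M} → row (1,6) (1,6) (6,0) (6,0) (2,0) (5,3)
{Lo/f/E/L, Lo/f/E/M, Lo/k/E/L, Lo/k/E/M} → row (1,6) (1,6) (6,0) (6,0) (3,6) (3,6)
{Mid/f/A/L, Mid/f/A/M, Mid/f/E/L, Mid/f/E/M} → row (3,4) (3,4) (3,4) (3,4) (3,4) (3,4)
{Mid/k/A/L, Mid/k/A/M, Mid/k/E/L, Mid/k/E/M} → row (6,5) (6,5) (6,5) (6,5) (6,5) (6,5)
That's 5 distinct rows out of 16 strategies.

5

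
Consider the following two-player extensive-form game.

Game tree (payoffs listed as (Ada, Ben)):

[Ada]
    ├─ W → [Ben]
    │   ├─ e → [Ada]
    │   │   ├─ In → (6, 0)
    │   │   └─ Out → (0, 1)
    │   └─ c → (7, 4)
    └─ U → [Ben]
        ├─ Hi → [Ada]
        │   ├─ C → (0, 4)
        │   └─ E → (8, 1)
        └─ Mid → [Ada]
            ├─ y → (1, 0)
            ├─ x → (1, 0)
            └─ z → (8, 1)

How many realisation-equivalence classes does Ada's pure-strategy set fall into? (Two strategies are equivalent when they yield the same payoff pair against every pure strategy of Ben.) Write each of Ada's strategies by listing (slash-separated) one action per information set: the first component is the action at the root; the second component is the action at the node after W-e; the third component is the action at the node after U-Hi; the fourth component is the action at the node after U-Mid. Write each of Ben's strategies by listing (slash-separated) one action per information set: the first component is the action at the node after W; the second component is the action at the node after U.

Ada has 24 pure strategies: W/In/C/y, W/In/C/x, W/In/C/z, W/In/E/y, W/In/E/x, W/In/E/z, W/Out/C/y, W/Out/C/x, W/Out/C/z, W/Out/E/y, W/Out/E/x, W/Out/E/z, U/In/C/y, U/In/C/x, U/In/C/z, U/In/E/y, U/In/E/x, U/In/E/z, U/Out/C/y, U/Out/C/x, U/Out/C/z, U/Out/E/y, U/Out/E/x, U/Out/E/z. Columns: e/Hi, e/Mid, c/Hi, c/Mid.
{W/In/C/y, W/In/C/x, W/In/C/z, W/In/E/y, W/In/E/x, W/In/E/z} → row (6,0) (6,0) (7,4) (7,4)
{W/Out/C/y, W/Out/C/x, W/Out/C/z, W/Out/E/y, W/Out/E/x, W/Out/E/z} → row (0,1) (0,1) (7,4) (7,4)
{U/In/C/y, U/In/C/x, U/Out/C/y, U/Out/C/x} → row (0,4) (1,0) (0,4) (1,0)
{U/In/C/z, U/Out/C/z} → row (0,4) (8,1) (0,4) (8,1)
{U/In/E/y, U/In/E/x, U/Out/E/y, U/Out/E/x} → row (8,1) (1,0) (8,1) (1,0)
{U/In/E/z, U/Out/E/z} → row (8,1) (8,1) (8,1) (8,1)
That's 6 distinct rows out of 24 strategies.

6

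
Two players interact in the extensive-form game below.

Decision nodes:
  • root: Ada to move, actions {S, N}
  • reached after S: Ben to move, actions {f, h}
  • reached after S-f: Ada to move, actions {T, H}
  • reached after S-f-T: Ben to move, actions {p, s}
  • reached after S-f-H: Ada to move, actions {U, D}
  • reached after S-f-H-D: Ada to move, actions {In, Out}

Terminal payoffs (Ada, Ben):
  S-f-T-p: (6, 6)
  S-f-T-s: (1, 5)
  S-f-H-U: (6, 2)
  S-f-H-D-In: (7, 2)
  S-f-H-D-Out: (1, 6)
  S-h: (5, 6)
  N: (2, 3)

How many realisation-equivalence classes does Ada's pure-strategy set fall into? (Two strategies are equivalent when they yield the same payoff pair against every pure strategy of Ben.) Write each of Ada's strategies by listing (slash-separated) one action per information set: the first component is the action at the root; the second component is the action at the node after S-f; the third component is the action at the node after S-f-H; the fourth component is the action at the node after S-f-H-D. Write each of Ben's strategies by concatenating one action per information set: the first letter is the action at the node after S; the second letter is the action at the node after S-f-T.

5

Ada has 16 pure strategies: S/T/U/In, S/T/U/Out, S/T/D/In, S/T/D/Out, S/H/U/In, S/H/U/Out, S/H/D/In, S/H/D/Out, N/T/U/In, N/T/U/Out, N/T/D/In, N/T/D/Out, N/H/U/In, N/H/U/Out, N/H/D/In, N/H/D/Out. Columns: fp, fs, hp, hs.
{S/T/U/In, S/T/U/Out, S/T/D/In, S/T/D/Out} → row (6,6) (1,5) (5,6) (5,6)
{S/H/U/In, S/H/U/Out} → row (6,2) (6,2) (5,6) (5,6)
{S/H/D/In} → row (7,2) (7,2) (5,6) (5,6)
{S/H/D/Out} → row (1,6) (1,6) (5,6) (5,6)
{N/T/U/In, N/T/U/Out, N/T/D/In, N/T/D/Out, N/H/U/In, N/H/U/Out, N/H/D/In, N/H/D/Out} → row (2,3) (2,3) (2,3) (2,3)
That's 5 distinct rows out of 16 strategies.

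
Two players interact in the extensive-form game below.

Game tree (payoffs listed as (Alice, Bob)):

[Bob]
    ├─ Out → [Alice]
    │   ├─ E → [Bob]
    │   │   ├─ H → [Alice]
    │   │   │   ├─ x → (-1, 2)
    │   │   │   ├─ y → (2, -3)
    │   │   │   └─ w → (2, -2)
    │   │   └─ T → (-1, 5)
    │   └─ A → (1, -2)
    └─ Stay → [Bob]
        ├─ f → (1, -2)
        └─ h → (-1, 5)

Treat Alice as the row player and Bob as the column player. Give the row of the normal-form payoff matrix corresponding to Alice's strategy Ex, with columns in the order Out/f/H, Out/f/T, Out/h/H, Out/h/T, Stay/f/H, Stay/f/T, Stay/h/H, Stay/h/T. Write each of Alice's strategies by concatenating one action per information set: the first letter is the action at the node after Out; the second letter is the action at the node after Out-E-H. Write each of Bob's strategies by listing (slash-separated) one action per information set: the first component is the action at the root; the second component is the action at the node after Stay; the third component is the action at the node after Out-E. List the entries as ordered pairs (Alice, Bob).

vs Out/f/H: Bob plays Out → Alice plays E at [Out] → Bob plays H at [Out-E] → Alice plays x at [Out-E-H] → (-1, 2)
vs Out/f/T: Bob plays Out → Alice plays E at [Out] → Bob plays T at [Out-E] → (-1, 5)
vs Out/h/H: Bob plays Out → Alice plays E at [Out] → Bob plays H at [Out-E] → Alice plays x at [Out-E-H] → (-1, 2)
vs Out/h/T: Bob plays Out → Alice plays E at [Out] → Bob plays T at [Out-E] → (-1, 5)
vs Stay/f/H: Bob plays Stay → Bob plays f at [Stay] → (1, -2)
vs Stay/f/T: Bob plays Stay → Bob plays f at [Stay] → (1, -2)
vs Stay/h/H: Bob plays Stay → Bob plays h at [Stay] → (-1, 5)
vs Stay/h/T: Bob plays Stay → Bob plays h at [Stay] → (-1, 5)

(-1,2) (-1,5) (-1,2) (-1,5) (1,-2) (1,-2) (-1,5) (-1,5)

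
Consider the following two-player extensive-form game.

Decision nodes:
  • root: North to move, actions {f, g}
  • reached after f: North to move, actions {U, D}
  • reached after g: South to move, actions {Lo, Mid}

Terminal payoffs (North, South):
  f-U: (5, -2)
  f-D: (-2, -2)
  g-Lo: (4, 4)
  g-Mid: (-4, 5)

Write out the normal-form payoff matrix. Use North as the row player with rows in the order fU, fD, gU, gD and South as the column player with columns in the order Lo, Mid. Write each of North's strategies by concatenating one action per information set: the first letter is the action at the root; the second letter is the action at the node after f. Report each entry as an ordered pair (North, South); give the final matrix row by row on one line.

fU: (5,-2) (5,-2) | fD: (-2,-2) (-2,-2) | gU: (4,4) (-4,5) | gD: (4,4) (-4,5)

Row fU: Lo→(5,-2), Mid→(5,-2)
Row fD: Lo→(-2,-2), Mid→(-2,-2)
Row gU: Lo→(4,4), Mid→(-4,5)
Row gD: Lo→(4,4), Mid→(-4,5)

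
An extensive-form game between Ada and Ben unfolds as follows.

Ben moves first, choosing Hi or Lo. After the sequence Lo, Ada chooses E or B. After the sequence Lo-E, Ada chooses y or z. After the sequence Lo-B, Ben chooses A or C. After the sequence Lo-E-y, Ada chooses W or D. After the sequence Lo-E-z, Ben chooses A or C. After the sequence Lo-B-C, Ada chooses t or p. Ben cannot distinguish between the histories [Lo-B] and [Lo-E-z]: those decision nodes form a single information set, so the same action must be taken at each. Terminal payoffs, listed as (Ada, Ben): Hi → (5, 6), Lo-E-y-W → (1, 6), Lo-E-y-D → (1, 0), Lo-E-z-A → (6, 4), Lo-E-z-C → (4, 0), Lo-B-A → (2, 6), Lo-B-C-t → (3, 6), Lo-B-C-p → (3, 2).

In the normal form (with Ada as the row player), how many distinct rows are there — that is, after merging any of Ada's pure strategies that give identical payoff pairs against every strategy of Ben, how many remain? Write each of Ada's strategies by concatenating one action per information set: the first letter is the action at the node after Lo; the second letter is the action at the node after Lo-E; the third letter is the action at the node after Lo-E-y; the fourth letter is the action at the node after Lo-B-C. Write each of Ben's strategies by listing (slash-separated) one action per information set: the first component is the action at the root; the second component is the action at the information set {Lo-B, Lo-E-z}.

Ada has 16 pure strategies: EyWt, EyWp, EyDt, EyDp, EzWt, EzWp, EzDt, EzDp, ByWt, ByWp, ByDt, ByDp, BzWt, BzWp, BzDt, BzDp. Columns: Hi/A, Hi/C, Lo/A, Lo/C.
{EyWt, EyWp} → row (5,6) (5,6) (1,6) (1,6)
{EyDt, EyDp} → row (5,6) (5,6) (1,0) (1,0)
{EzWt, EzWp, EzDt, EzDp} → row (5,6) (5,6) (6,4) (4,0)
{ByWt, ByDt, BzWt, BzDt} → row (5,6) (5,6) (2,6) (3,6)
{ByWp, ByDp, BzWp, BzDp} → row (5,6) (5,6) (2,6) (3,2)
That's 5 distinct rows out of 16 strategies.

5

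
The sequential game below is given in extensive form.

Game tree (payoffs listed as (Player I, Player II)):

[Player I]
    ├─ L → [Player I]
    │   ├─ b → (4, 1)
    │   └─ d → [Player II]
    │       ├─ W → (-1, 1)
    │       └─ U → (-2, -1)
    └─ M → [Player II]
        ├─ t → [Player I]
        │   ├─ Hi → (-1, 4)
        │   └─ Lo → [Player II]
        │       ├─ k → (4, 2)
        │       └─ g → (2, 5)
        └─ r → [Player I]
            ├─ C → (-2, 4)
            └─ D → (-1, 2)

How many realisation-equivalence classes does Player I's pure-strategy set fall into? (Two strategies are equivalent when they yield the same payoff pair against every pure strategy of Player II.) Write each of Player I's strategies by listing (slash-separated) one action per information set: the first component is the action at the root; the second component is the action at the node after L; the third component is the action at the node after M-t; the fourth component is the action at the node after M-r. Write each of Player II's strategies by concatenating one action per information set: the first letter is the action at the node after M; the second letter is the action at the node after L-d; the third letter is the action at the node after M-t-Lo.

Player I has 16 pure strategies: L/b/Hi/C, L/b/Hi/D, L/b/Lo/C, L/b/Lo/D, L/d/Hi/C, L/d/Hi/D, L/d/Lo/C, L/d/Lo/D, M/b/Hi/C, M/b/Hi/D, M/b/Lo/C, M/b/Lo/D, M/d/Hi/C, M/d/Hi/D, M/d/Lo/C, M/d/Lo/D. Columns: tWk, tWg, tUk, tUg, rWk, rWg, rUk, rUg.
{L/b/Hi/C, L/b/Hi/D, L/b/Lo/C, L/b/Lo/D} → row (4,1) (4,1) (4,1) (4,1) (4,1) (4,1) (4,1) (4,1)
{L/d/Hi/C, L/d/Hi/D, L/d/Lo/C, L/d/Lo/D} → row (-1,1) (-1,1) (-2,-1) (-2,-1) (-1,1) (-1,1) (-2,-1) (-2,-1)
{M/b/Hi/C, M/d/Hi/C} → row (-1,4) (-1,4) (-1,4) (-1,4) (-2,4) (-2,4) (-2,4) (-2,4)
{M/b/Hi/D, M/d/Hi/D} → row (-1,4) (-1,4) (-1,4) (-1,4) (-1,2) (-1,2) (-1,2) (-1,2)
{M/b/Lo/C, M/d/Lo/C} → row (4,2) (2,5) (4,2) (2,5) (-2,4) (-2,4) (-2,4) (-2,4)
{M/b/Lo/D, M/d/Lo/D} → row (4,2) (2,5) (4,2) (2,5) (-1,2) (-1,2) (-1,2) (-1,2)
That's 6 distinct rows out of 16 strategies.

6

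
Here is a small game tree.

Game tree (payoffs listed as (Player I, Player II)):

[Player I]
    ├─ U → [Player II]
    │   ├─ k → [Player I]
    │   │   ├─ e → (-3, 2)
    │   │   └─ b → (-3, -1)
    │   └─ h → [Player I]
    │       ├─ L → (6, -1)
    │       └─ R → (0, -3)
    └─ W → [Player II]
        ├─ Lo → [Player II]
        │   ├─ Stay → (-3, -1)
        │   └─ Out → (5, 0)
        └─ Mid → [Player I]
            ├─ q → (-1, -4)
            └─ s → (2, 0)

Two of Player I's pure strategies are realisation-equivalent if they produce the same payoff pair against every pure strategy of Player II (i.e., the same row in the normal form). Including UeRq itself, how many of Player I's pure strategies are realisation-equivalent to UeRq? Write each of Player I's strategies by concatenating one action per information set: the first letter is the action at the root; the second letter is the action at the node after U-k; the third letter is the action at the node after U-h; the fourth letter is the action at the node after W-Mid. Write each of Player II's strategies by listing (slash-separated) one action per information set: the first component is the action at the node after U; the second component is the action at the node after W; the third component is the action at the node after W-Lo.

2

Row for UeRq (columns k/Lo/Stay, k/Lo/Out, k/Mid/Stay, k/Mid/Out, h/Lo/Stay, h/Lo/Out, h/Mid/Stay, h/Mid/Out): (-3,2) (-3,2) (-3,2) (-3,2) (0,-3) (0,-3) (0,-3) (0,-3).
Under UeRq, Player I's choice at the node after W-Mid can never be reached regardless of what Player II does, so varying those choices leaves every outcome unchanged.
Holding the reachable choices fixed and varying the unreachable one freely already gives 2 equivalent strategies.
No other strategy reproduces this row, so those 2 are the full class: UeRq, UeRs.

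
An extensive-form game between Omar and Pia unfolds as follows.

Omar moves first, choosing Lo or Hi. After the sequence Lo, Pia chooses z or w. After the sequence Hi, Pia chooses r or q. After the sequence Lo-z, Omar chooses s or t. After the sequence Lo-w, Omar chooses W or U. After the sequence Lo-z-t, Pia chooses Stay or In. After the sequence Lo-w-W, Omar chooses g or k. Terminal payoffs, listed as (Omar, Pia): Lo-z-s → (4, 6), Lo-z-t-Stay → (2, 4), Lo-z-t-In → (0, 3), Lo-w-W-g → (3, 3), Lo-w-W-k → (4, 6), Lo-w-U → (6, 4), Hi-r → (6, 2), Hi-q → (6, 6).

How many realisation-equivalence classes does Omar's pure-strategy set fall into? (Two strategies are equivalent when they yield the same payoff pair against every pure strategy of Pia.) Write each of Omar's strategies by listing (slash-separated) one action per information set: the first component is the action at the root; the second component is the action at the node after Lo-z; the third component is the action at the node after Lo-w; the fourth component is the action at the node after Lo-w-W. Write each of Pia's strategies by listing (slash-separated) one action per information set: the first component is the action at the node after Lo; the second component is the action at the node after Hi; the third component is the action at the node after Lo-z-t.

7

Omar has 16 pure strategies: Lo/s/W/g, Lo/s/W/k, Lo/s/U/g, Lo/s/U/k, Lo/t/W/g, Lo/t/W/k, Lo/t/U/g, Lo/t/U/k, Hi/s/W/g, Hi/s/W/k, Hi/s/U/g, Hi/s/U/k, Hi/t/W/g, Hi/t/W/k, Hi/t/U/g, Hi/t/U/k. Columns: z/r/Stay, z/r/In, z/q/Stay, z/q/In, w/r/Stay, w/r/In, w/q/Stay, w/q/In.
{Lo/s/W/g} → row (4,6) (4,6) (4,6) (4,6) (3,3) (3,3) (3,3) (3,3)
{Lo/s/W/k} → row (4,6) (4,6) (4,6) (4,6) (4,6) (4,6) (4,6) (4,6)
{Lo/s/U/g, Lo/s/U/k} → row (4,6) (4,6) (4,6) (4,6) (6,4) (6,4) (6,4) (6,4)
{Lo/t/W/g} → row (2,4) (0,3) (2,4) (0,3) (3,3) (3,3) (3,3) (3,3)
{Lo/t/W/k} → row (2,4) (0,3) (2,4) (0,3) (4,6) (4,6) (4,6) (4,6)
{Lo/t/U/g, Lo/t/U/k} → row (2,4) (0,3) (2,4) (0,3) (6,4) (6,4) (6,4) (6,4)
{Hi/s/W/g, Hi/s/W/k, Hi/s/U/g, Hi/s/U/k, Hi/t/W/g, Hi/t/W/k, Hi/t/U/g, Hi/t/U/k} → row (6,2) (6,2) (6,6) (6,6) (6,2) (6,2) (6,6) (6,6)
That's 7 distinct rows out of 16 strategies.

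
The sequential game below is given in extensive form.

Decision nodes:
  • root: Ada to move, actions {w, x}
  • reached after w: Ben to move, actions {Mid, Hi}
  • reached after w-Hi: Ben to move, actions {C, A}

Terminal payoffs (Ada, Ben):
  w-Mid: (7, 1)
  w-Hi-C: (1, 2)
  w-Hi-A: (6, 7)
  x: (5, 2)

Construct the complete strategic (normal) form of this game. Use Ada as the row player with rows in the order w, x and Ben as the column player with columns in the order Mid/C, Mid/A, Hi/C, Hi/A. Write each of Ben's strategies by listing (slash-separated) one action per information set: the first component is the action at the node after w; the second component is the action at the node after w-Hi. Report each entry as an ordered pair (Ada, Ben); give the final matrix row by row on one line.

w: (7,1) (7,1) (1,2) (6,7) | x: (5,2) (5,2) (5,2) (5,2)

        Mid/C    Mid/A     Hi/C     Hi/A
   w    (7,1)    (7,1)    (1,2)    (6,7)
   x    (5,2)    (5,2)    (5,2)    (5,2)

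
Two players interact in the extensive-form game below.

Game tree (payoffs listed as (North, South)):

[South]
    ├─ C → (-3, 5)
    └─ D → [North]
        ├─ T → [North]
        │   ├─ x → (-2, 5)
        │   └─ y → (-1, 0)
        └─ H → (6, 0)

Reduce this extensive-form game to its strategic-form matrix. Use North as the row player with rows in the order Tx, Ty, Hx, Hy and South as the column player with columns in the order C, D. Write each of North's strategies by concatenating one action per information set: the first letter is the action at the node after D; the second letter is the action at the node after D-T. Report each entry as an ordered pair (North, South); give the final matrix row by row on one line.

Row Tx: C→(-3,5), D→(-2,5)
Row Ty: C→(-3,5), D→(-1,0)
Row Hx: C→(-3,5), D→(6,0)
Row Hy: C→(-3,5), D→(6,0)

Tx: (-3,5) (-2,5) | Ty: (-3,5) (-1,0) | Hx: (-3,5) (6,0) | Hy: (-3,5) (6,0)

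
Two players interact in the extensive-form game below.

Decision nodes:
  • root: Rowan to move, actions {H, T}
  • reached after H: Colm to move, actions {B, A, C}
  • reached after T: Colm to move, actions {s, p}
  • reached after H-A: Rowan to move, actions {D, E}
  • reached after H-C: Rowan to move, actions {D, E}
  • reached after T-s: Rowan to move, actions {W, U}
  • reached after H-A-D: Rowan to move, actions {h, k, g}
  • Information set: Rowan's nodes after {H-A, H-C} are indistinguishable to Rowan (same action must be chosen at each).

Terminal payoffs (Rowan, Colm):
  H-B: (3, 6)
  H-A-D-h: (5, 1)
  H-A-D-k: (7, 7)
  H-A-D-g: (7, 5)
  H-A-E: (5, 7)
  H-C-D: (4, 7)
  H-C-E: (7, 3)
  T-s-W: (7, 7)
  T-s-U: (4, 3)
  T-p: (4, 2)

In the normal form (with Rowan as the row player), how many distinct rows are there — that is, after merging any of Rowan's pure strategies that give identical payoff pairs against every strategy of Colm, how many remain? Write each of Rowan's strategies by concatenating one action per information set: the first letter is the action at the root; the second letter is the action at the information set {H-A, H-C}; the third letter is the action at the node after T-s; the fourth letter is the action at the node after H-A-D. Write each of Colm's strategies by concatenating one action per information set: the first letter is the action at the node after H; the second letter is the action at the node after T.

6

Rowan has 24 pure strategies: HDWh, HDWk, HDWg, HDUh, HDUk, HDUg, HEWh, HEWk, HEWg, HEUh, HEUk, HEUg, TDWh, TDWk, TDWg, TDUh, TDUk, TDUg, TEWh, TEWk, TEWg, TEUh, TEUk, TEUg. Columns: Bs, Bp, As, Ap, Cs, Cp.
{HDWh, HDUh} → row (3,6) (3,6) (5,1) (5,1) (4,7) (4,7)
{HDWk, HDUk} → row (3,6) (3,6) (7,7) (7,7) (4,7) (4,7)
{HDWg, HDUg} → row (3,6) (3,6) (7,5) (7,5) (4,7) (4,7)
{HEWh, HEWk, HEWg, HEUh, HEUk, HEUg} → row (3,6) (3,6) (5,7) (5,7) (7,3) (7,3)
{TDWh, TDWk, TDWg, TEWh, TEWk, TEWg} → row (7,7) (4,2) (7,7) (4,2) (7,7) (4,2)
{TDUh, TDUk, TDUg, TEUh, TEUk, TEUg} → row (4,3) (4,2) (4,3) (4,2) (4,3) (4,2)
That's 6 distinct rows out of 24 strategies.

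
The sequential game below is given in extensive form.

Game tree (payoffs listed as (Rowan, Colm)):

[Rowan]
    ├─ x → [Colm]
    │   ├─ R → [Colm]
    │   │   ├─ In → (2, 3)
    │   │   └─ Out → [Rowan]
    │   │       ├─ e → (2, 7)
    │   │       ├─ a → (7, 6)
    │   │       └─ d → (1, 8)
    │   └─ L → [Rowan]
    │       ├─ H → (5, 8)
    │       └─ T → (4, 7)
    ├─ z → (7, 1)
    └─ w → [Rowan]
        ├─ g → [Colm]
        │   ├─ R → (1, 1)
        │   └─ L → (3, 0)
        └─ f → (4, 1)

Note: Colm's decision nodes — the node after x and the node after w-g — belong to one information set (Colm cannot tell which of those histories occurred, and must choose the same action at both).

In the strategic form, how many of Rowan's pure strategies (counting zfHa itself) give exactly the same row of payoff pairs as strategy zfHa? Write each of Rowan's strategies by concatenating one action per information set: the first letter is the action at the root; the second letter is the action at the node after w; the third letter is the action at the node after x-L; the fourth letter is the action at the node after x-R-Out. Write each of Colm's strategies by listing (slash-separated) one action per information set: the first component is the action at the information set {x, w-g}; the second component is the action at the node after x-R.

12

Row for zfHa (columns R/In, R/Out, L/In, L/Out): (7,1) (7,1) (7,1) (7,1).
Under zfHa, Rowan's choice at the node after w and at the node after x-L and at the node after x-R-Out can never be reached regardless of what Colm does, so varying those choices leaves every outcome unchanged.
Holding the reachable choices fixed and varying the unreachable ones freely already gives 2 × 2 × 3 = 12 equivalent strategies.
No other strategy reproduces this row, so those 12 are the full class: zgHe, zgHa, zgHd, zgTe, zgTa, zgTd, zfHe, zfHa, zfHd, zfTe, zfTa, zfTd.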